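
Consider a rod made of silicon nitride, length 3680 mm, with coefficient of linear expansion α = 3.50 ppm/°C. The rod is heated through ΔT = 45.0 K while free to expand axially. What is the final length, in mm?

ΔL = α·L₀·ΔT = 3.50×10⁻⁶ × 3680 mm × 45.00 K = 0.580 mm.
L = L₀ + ΔL = 3680 + 0.580 = 3680.6 mm.

3680.6 mm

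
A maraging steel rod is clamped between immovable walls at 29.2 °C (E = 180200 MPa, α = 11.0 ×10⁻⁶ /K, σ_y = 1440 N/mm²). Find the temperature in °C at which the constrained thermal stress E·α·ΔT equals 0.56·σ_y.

E = 180200 MPa = 180.2 GPa.
σ_y = 1440 N/mm² = 1440 MPa.
E·α·ΔT = 806.4 MPa ⇒ ΔT = 806.4 / (180.2×10³ × 11.0×10⁻⁶) = 406.8 K.
T = 29.2 + 406.8 = 436.0 °C.

436 °C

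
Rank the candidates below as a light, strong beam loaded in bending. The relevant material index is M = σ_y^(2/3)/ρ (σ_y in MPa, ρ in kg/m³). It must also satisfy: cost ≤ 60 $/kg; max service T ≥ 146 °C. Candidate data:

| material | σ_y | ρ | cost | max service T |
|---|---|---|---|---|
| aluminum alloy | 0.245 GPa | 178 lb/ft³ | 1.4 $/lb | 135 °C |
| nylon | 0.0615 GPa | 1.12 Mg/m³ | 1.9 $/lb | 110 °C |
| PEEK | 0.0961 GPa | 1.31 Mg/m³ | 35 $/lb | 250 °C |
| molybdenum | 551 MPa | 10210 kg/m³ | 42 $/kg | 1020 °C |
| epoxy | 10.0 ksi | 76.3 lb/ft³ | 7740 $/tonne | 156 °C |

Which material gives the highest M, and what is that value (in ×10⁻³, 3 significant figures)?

Screen on constraints: cost ≤ 60 $/kg; max service T ≥ 146 °C. Survivors: molybdenum, epoxy.
In SI units:
  molybdenum: σ_y = 551.0 MPa, ρ = 10210 kg/m³
  epoxy: σ_y = 68.95 MPa, ρ = 1222 kg/m³
  epoxy: M = 13.8×10⁻³
  molybdenum: M = 6.58×10⁻³
Highest index: epoxy.

epoxy, M = 13.8×10⁻³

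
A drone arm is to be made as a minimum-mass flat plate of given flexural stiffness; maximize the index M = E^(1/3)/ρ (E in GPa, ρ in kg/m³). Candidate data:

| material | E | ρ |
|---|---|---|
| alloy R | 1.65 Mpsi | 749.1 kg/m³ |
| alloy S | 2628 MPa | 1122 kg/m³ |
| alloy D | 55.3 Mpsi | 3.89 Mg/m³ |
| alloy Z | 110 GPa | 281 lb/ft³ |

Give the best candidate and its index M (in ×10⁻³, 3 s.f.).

alloy R, M = 3.00×10⁻³

Convert each candidate to consistent units, then evaluate M:
  alloy R: E = 11.38 GPa, ρ = 749.1 kg/m³
  alloy S: E = 2.628 GPa, ρ = 1122 kg/m³
  alloy D: E = 381.3 GPa, ρ = 3890 kg/m³
  alloy Z: E = 110.0 GPa, ρ = 4501 kg/m³
  alloy R: M = 3.00×10⁻³
  alloy D: M = 1.86×10⁻³
  alloy S: M = 1.23×10⁻³
  alloy Z: M = 1.06×10⁻³
Highest index: alloy R.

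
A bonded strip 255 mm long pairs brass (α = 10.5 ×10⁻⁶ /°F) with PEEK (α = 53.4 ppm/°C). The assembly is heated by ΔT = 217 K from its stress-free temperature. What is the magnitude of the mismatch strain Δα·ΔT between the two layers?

7.49×10⁻³

brass: α = 10.5×10⁻⁶/°F × 9/5 = 18.9×10⁻⁶/K.
Δα = |18.9 − 53.4|×10⁻⁶/K = 34.5×10⁻⁶/K.
Mismatch strain = Δα·ΔT = 34.5×10⁻⁶ × 217.0 = 7.49×10⁻³.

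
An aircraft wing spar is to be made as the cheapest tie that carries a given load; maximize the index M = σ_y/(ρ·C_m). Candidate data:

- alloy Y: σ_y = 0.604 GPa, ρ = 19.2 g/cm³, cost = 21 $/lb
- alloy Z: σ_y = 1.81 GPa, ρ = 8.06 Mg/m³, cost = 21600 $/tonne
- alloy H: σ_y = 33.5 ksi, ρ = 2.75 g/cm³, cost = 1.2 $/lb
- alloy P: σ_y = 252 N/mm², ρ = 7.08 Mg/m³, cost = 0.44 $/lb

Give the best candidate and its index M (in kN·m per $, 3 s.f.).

Putting every candidate on a common basis:
  alloy Y: σ_y = 604.0 MPa, ρ = 19200 kg/m³, cost = 46.30 $/kg
  alloy Z: σ_y = 1810 MPa, ρ = 8060 kg/m³, cost = 21.60 $/kg
  alloy H: σ_y = 231.0 MPa, ρ = 2750 kg/m³, cost = 2.646 $/kg
  alloy P: σ_y = 252.0 MPa, ρ = 7080 kg/m³, cost = 0.9700 $/kg
  alloy P: M = 36.7 kN·m per $
  alloy H: M = 31.7 kN·m per $
  alloy Z: M = 10.4 kN·m per $
  alloy Y: M = 0.679 kN·m per $
The maximum is for alloy P.

alloy P, M = 36.7 kN·m per $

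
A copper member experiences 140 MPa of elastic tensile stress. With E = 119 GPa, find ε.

ε = σ/E = 140 / 119000 = 1.18×10⁻³.

1.18×10⁻³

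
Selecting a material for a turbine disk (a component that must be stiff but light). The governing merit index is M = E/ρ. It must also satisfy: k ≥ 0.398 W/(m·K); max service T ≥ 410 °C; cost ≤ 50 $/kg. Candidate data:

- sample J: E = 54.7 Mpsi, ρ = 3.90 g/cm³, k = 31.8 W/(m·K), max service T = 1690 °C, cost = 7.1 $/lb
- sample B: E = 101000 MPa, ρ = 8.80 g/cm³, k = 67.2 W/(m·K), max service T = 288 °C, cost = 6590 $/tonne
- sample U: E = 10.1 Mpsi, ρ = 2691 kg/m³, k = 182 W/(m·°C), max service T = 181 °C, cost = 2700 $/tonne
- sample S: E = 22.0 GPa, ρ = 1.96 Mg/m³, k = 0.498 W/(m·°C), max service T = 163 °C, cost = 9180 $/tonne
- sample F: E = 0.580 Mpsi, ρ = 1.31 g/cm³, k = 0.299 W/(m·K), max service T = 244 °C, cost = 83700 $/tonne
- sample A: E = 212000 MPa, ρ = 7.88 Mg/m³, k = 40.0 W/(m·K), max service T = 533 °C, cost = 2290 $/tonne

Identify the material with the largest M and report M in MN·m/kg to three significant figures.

Screen on constraints: k ≥ 0.398 W/(m·K); max service T ≥ 410 °C; cost ≤ 50 $/kg. Survivors: sample J, sample A.
Convert each candidate to consistent units, then evaluate M:
  sample J: E = 377.1 GPa, ρ = 3900 kg/m³
  sample A: E = 212.0 GPa, ρ = 7880 kg/m³
  sample J: M = 96.7 MN·m/kg
  sample A: M = 26.9 MN·m/kg
Sample J has the largest M.

sample J, M = 96.7 MN·m/kg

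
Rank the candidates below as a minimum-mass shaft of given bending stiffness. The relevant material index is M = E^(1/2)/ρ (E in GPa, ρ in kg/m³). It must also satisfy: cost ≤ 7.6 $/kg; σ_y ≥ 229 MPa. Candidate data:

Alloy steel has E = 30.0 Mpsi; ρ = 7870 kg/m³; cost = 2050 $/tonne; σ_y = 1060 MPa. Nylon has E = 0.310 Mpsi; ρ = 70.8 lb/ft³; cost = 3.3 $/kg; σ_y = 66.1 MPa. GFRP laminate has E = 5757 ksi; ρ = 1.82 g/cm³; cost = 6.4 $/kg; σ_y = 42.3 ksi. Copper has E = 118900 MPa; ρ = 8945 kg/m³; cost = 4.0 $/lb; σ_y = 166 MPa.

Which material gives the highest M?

Screen on constraints: cost ≤ 7.6 $/kg; σ_y ≥ 229 MPa. Survivors: alloy steel, GFRP laminate.
Convert each candidate to consistent units, then evaluate M:
  alloy steel: E = 206.8 GPa, ρ = 7870 kg/m³
  GFRP laminate: E = 39.69 GPa, ρ = 1820 kg/m³
  GFRP laminate: M = 3.46×10⁻³
  alloy steel: M = 1.83×10⁻³
The maximum is for GFRP laminate.

GFRP laminate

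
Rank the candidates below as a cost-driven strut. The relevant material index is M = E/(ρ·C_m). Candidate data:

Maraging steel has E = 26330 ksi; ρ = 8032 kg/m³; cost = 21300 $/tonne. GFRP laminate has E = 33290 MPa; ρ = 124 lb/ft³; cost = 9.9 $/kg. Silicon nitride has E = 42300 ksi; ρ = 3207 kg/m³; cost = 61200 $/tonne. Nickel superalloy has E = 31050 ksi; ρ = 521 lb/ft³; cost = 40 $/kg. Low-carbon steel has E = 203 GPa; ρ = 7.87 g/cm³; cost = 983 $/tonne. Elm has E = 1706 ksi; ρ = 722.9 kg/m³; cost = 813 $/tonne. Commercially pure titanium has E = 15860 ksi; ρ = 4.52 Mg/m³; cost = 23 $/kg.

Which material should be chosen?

low-carbon steel

Convert each candidate to consistent units, then evaluate M:
  maraging steel: E = 181.5 GPa, ρ = 8032 kg/m³, cost = 21.30 $/kg
  GFRP laminate: E = 33.29 GPa, ρ = 1986 kg/m³, cost = 9.900 $/kg
  silicon nitride: E = 291.6 GPa, ρ = 3207 kg/m³, cost = 61.20 $/kg
  nickel superalloy: E = 214.1 GPa, ρ = 8346 kg/m³, cost = 40.00 $/kg
  low-carbon steel: E = 203.0 GPa, ρ = 7870 kg/m³, cost = 0.9830 $/kg
  elm: E = 11.76 GPa, ρ = 722.9 kg/m³, cost = 0.8130 $/kg
  commercially pure titanium: E = 109.4 GPa, ρ = 4520 kg/m³, cost = 23.00 $/kg
  low-carbon steel: M = 26.2 MN·m per $
  elm: M = 20.0 MN·m per $
  GFRP laminate: M = 1.69 MN·m per $
  silicon nitride: M = 1.49 MN·m per $
  maraging steel: M = 1.06 MN·m per $
  commercially pure titanium: M = 1.05 MN·m per $
  nickel superalloy: M = 0.641 MN·m per $
Low-carbon steel ranks first.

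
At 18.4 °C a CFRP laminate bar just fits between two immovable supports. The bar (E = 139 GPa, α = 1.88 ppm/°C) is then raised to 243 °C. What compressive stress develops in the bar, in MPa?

ΔT = 224.6 K. Constrained thermal stress σ = E·α·ΔT = 139.0×10³ MPa × 1.88×10⁻⁶ × 224.6 = 58.7 MPa (compressive).

58.7 MPa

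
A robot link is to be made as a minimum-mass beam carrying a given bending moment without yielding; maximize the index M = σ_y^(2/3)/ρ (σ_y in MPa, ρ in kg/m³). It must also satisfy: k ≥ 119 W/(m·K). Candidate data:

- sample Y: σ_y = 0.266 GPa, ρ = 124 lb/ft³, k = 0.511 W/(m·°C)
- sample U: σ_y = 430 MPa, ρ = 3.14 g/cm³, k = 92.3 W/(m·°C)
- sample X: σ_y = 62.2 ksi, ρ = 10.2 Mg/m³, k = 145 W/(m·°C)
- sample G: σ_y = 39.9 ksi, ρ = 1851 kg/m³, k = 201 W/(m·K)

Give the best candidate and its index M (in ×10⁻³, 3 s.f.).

sample G, M = 22.9×10⁻³

Screen on constraints: k ≥ 119 W/(m·K). Survivors: sample X, sample G.
In SI units:
  sample X: σ_y = 428.9 MPa, ρ = 10200 kg/m³
  sample G: σ_y = 275.1 MPa, ρ = 1851 kg/m³
  sample G: M = 22.9×10⁻³
  sample X: M = 5.58×10⁻³
Highest index: sample G.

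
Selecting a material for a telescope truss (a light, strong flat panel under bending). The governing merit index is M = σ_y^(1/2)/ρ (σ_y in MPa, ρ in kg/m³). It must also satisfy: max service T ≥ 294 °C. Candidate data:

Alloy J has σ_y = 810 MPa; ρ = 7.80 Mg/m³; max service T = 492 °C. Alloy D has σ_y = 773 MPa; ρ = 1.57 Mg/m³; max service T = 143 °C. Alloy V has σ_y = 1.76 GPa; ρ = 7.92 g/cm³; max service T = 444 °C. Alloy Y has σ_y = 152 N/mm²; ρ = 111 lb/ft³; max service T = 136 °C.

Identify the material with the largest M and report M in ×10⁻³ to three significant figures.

Screen on constraints: max service T ≥ 294 °C. Survivors: alloy J, alloy V.
In SI units:
  alloy J: σ_y = 810.0 MPa, ρ = 7800 kg/m³
  alloy V: σ_y = 1760 MPa, ρ = 7920 kg/m³
  alloy V: M = 5.30×10⁻³
  alloy J: M = 3.65×10⁻³
The maximum is for alloy V.

alloy V, M = 5.30×10⁻³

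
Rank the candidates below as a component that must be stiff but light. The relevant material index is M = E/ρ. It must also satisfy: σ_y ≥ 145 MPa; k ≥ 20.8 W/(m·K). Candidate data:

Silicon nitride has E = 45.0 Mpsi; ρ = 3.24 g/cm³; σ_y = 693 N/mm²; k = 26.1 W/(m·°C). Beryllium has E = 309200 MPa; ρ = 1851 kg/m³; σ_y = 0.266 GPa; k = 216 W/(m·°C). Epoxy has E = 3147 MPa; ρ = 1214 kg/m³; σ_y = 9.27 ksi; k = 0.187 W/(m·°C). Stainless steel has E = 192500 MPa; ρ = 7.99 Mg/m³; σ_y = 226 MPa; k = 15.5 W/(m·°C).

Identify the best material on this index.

Screen on constraints: σ_y ≥ 145 MPa; k ≥ 20.8 W/(m·K). Survivors: silicon nitride, beryllium.
Convert each candidate to consistent units, then evaluate M:
  silicon nitride: E = 310.3 GPa, ρ = 3240 kg/m³
  beryllium: E = 309.2 GPa, ρ = 1851 kg/m³
  beryllium: M = 167 MN·m/kg
  silicon nitride: M = 95.8 MN·m/kg
Beryllium ranks first.

beryllium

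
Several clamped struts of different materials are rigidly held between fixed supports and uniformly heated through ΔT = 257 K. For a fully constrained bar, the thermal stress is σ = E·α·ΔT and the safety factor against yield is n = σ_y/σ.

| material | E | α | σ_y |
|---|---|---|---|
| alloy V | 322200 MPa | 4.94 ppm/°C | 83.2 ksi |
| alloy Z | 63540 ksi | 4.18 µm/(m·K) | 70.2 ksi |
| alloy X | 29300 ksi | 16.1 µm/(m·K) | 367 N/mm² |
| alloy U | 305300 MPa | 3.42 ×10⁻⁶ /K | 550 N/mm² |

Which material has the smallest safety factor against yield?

Converting E to GPa, α to ×10⁻⁶/K, σ_y to MPa, then σ and n for each:
  alloy V: E = 322.2, α = 4.94, σ_y = 573.6 → σ = 409 MPa, n = 1.40
  alloy Z: E = 438.1, α = 4.18, σ_y = 484.0 → σ = 471 MPa, n = 1.03
  alloy X: E = 202.0, α = 16.1, σ_y = 367.0 → σ = 836 MPa, n = 0.439
  alloy U: E = 305.3, α = 3.42, σ_y = 550.0 → σ = 268 MPa, n = 2.05
Alloy X has the lowest safety factor, n = 0.439.

alloy X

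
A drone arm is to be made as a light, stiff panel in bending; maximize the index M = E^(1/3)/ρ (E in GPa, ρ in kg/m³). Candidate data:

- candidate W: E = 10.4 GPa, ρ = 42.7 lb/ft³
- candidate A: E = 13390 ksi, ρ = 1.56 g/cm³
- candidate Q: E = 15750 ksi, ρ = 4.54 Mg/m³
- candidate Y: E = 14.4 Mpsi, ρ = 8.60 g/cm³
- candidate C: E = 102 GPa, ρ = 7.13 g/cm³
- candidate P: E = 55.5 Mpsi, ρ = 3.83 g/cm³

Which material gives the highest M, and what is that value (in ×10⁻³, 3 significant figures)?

Putting every candidate on a common basis:
  candidate W: E = 10.40 GPa, ρ = 684.0 kg/m³
  candidate A: E = 92.32 GPa, ρ = 1560 kg/m³
  candidate Q: E = 108.6 GPa, ρ = 4540 kg/m³
  candidate Y: E = 99.28 GPa, ρ = 8600 kg/m³
  candidate C: E = 102.0 GPa, ρ = 7130 kg/m³
  candidate P: E = 382.7 GPa, ρ = 3830 kg/m³
  candidate W: M = 3.19×10⁻³
  candidate A: M = 2.90×10⁻³
  candidate P: M = 1.90×10⁻³
  candidate Q: M = 1.05×10⁻³
  candidate C: M = 0.655×10⁻³
  candidate Y: M = 0.538×10⁻³
Candidate W has the largest M.

candidate W, M = 3.19×10⁻³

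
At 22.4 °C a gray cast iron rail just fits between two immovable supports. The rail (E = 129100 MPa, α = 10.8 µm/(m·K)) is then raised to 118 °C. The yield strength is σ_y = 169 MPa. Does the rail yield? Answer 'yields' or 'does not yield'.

does not yield

E = 129100 MPa = 129.1 GPa.
ΔT = 95.60 K. Constrained thermal stress σ = E·α·ΔT = 129.1×10³ MPa × 10.8×10⁻⁶ × 95.60 = 133 MPa (compressive).
Compare to σ_y = 169 MPa: σ < σ_y, so it does not yield.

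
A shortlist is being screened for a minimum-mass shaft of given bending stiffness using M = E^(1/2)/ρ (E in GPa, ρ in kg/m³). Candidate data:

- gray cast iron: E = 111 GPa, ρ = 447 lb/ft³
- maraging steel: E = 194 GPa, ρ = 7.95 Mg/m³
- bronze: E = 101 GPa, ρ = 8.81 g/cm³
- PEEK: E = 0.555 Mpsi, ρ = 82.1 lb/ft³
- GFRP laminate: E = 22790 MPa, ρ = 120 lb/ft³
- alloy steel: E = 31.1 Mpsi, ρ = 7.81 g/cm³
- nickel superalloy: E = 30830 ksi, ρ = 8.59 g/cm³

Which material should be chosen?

Convert each candidate to consistent units, then evaluate M:
  gray cast iron: E = 111.0 GPa, ρ = 7160 kg/m³
  maraging steel: E = 194.0 GPa, ρ = 7950 kg/m³
  bronze: E = 101.0 GPa, ρ = 8810 kg/m³
  PEEK: E = 3.827 GPa, ρ = 1315 kg/m³
  GFRP laminate: E = 22.79 GPa, ρ = 1922 kg/m³
  alloy steel: E = 214.4 GPa, ρ = 7810 kg/m³
  nickel superalloy: E = 212.6 GPa, ρ = 8590 kg/m³
  GFRP laminate: M = 2.48×10⁻³
  alloy steel: M = 1.87×10⁻³
  maraging steel: M = 1.75×10⁻³
  nickel superalloy: M = 1.70×10⁻³
  PEEK: M = 1.49×10⁻³
  gray cast iron: M = 1.47×10⁻³
  bronze: M = 1.14×10⁻³
Highest index: GFRP laminate.

GFRP laminate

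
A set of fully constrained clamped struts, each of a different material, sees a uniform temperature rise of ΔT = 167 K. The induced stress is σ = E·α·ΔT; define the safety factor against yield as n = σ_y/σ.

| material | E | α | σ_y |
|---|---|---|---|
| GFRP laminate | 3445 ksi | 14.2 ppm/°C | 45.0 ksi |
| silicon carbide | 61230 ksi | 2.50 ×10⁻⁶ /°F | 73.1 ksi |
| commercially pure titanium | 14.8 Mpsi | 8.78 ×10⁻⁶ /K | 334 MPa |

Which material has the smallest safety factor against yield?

Per material, after unit conversion:
  GFRP laminate: E = 23.75, α = 14.2, σ_y = 310.3 → σ = 56.3 MPa, n = 5.51
  silicon carbide: E = 422.2, α = 4.50, σ_y = 504.0 → σ = 317 MPa, n = 1.59
  commercially pure titanium: E = 102.0, α = 8.78, σ_y = 334.0 → σ = 150 MPa, n = 2.23
Smallest n: silicon carbide with n = 1.59.

silicon carbide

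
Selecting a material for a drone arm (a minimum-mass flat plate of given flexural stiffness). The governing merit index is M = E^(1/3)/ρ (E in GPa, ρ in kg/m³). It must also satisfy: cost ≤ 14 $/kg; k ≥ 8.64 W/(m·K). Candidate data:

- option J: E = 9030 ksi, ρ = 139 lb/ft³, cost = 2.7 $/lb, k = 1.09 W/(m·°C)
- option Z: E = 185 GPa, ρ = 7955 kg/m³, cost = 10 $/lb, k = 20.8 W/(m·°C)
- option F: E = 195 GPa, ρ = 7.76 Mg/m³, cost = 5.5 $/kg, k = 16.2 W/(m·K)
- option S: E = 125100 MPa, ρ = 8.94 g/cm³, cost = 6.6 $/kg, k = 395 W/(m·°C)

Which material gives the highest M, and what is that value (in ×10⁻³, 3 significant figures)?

Screen on constraints: cost ≤ 14 $/kg; k ≥ 8.64 W/(m·K). Survivors: option F, option S.
Convert each candidate to consistent units, then evaluate M:
  option F: E = 195.0 GPa, ρ = 7760 kg/m³
  option S: E = 125.1 GPa, ρ = 8940 kg/m³
  option F: M = 0.747×10⁻³
  option S: M = 0.559×10⁻³
Option F has the largest M.

option F, M = 0.747×10⁻³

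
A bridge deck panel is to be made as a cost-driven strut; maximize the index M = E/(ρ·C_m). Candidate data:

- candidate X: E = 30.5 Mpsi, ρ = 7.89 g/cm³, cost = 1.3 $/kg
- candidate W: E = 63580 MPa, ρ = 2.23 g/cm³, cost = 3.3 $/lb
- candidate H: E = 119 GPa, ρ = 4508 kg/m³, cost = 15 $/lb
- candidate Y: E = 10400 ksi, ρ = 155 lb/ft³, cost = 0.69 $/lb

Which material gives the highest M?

Normalizing units and computing the index:
  candidate X: E = 210.3 GPa, ρ = 7890 kg/m³, cost = 1.300 $/kg
  candidate W: E = 63.58 GPa, ρ = 2230 kg/m³, cost = 7.275 $/kg
  candidate H: E = 119.0 GPa, ρ = 4508 kg/m³, cost = 33.07 $/kg
  candidate Y: E = 71.71 GPa, ρ = 2483 kg/m³, cost = 1.521 $/kg
  candidate X: M = 20.5 MN·m per $
  candidate Y: M = 19.0 MN·m per $
  candidate W: M = 3.92 MN·m per $
  candidate H: M = 0.798 MN·m per $
Candidate X has the largest M.

candidate X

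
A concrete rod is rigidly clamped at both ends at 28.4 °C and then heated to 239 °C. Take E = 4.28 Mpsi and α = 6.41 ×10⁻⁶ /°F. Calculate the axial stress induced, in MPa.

E = 4.28 Mpsi = 29.51 GPa.
α = 6.41×10⁻⁶/°F × 9/5 = 11.5×10⁻⁶/K.
ΔT = 210.6 K. Constrained thermal stress σ = E·α·ΔT = 29.51×10³ MPa × 11.5×10⁻⁶ × 210.6 = 71.7 MPa (compressive).

71.7 MPa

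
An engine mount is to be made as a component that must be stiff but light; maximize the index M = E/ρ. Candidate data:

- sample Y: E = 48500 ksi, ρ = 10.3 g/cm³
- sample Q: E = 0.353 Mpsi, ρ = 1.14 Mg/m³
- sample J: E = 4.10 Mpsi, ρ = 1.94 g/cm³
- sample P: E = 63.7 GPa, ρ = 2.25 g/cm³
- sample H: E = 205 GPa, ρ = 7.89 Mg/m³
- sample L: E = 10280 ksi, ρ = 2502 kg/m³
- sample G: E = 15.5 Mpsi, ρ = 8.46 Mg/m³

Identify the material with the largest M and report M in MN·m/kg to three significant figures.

sample Y, M = 32.5 MN·m/kg

After converting to SI:
  sample Y: E = 334.4 GPa, ρ = 10300 kg/m³
  sample Q: E = 2.434 GPa, ρ = 1140 kg/m³
  sample J: E = 28.27 GPa, ρ = 1940 kg/m³
  sample P: E = 63.70 GPa, ρ = 2250 kg/m³
  sample H: E = 205.0 GPa, ρ = 7890 kg/m³
  sample L: E = 70.88 GPa, ρ = 2502 kg/m³
  sample G: E = 106.9 GPa, ρ = 8460 kg/m³
  sample Y: M = 32.5 MN·m/kg
  sample L: M = 28.3 MN·m/kg
  sample P: M = 28.3 MN·m/kg
  sample H: M = 26.0 MN·m/kg
  sample J: M = 14.6 MN·m/kg
  sample G: M = 12.6 MN·m/kg
  sample Q: M = 2.13 MN·m/kg
Highest index: sample Y.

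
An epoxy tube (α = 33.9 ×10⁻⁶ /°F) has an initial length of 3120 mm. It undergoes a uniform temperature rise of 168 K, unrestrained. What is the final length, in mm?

Convert α: 33.9×10⁻⁶/°F × (9/5) = 61.0×10⁻⁶/K.
ΔL = α·L₀·ΔT = 61.0×10⁻⁶ × 3120 mm × 168.0 K = 32.0 mm.
L = L₀ + ΔL = 3120 + 32.0 = 3152.0 mm.

3152.0 mm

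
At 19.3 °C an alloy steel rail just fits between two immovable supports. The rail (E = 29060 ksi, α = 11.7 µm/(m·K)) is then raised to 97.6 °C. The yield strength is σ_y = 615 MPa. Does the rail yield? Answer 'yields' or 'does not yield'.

does not yield

E = 29060 ksi = 200.4 GPa.
ΔT = 78.30 K. Constrained thermal stress σ = E·α·ΔT = 200.4×10³ MPa × 11.7×10⁻⁶ × 78.30 = 184 MPa (compressive).
Compare to σ_y = 615 MPa: σ < σ_y, so it does not yield.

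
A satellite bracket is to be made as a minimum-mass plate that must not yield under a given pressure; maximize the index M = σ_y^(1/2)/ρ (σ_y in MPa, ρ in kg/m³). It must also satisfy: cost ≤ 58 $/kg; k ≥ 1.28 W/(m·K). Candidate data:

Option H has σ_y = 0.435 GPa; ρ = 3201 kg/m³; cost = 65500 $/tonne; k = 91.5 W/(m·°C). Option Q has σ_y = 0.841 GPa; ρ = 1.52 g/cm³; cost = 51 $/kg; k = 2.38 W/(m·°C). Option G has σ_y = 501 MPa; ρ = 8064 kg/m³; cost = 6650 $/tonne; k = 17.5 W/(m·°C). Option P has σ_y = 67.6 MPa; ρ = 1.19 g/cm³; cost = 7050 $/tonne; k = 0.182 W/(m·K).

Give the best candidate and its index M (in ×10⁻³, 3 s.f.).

option Q, M = 19.1×10⁻³

Screen on constraints: cost ≤ 58 $/kg; k ≥ 1.28 W/(m·K). Survivors: option Q, option G.
Normalizing units and computing the index:
  option Q: σ_y = 841.0 MPa, ρ = 1520 kg/m³
  option G: σ_y = 501.0 MPa, ρ = 8064 kg/m³
  option Q: M = 19.1×10⁻³
  option G: M = 2.78×10⁻³
Option Q has the largest M.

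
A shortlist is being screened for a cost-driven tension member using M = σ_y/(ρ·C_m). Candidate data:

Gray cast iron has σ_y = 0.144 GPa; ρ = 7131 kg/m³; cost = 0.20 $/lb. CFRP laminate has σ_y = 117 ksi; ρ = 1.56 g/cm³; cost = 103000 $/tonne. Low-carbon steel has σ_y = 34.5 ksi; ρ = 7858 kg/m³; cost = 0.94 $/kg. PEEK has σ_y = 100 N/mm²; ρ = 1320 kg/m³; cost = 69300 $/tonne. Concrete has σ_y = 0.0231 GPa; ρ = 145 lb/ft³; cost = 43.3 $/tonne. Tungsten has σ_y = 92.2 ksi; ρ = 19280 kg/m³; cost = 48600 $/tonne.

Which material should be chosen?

Normalizing units and computing the index:
  gray cast iron: σ_y = 144.0 MPa, ρ = 7131 kg/m³, cost = 0.4409 $/kg
  CFRP laminate: σ_y = 806.7 MPa, ρ = 1560 kg/m³, cost = 103.0 $/kg
  low-carbon steel: σ_y = 237.9 MPa, ρ = 7858 kg/m³, cost = 0.9400 $/kg
  PEEK: σ_y = 100.0 MPa, ρ = 1320 kg/m³, cost = 69.30 $/kg
  concrete: σ_y = 23.10 MPa, ρ = 2323 kg/m³, cost = 0.04330 $/kg
  tungsten: σ_y = 635.7 MPa, ρ = 19280 kg/m³, cost = 48.60 $/kg
  concrete: M = 230 kN·m per $
  gray cast iron: M = 45.8 kN·m per $
  low-carbon steel: M = 32.2 kN·m per $
  CFRP laminate: M = 5.02 kN·m per $
  PEEK: M = 1.09 kN·m per $
  tungsten: M = 0.678 kN·m per $
The maximum is for concrete.

concrete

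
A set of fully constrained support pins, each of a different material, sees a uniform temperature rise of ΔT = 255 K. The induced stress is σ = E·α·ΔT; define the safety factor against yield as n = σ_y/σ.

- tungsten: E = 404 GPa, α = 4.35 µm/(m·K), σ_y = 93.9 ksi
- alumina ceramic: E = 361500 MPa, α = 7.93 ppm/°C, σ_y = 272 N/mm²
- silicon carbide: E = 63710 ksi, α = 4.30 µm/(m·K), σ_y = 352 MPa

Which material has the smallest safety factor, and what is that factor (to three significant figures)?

alumina ceramic, n = 0.372

With everything in SI (GPa, ×10⁻⁶/K, MPa):
  tungsten: E = 404.0, α = 4.35, σ_y = 647.4 → σ = 448 MPa, n = 1.44
  alumina ceramic: E = 361.5, α = 7.93, σ_y = 272.0 → σ = 731 MPa, n = 0.372
  silicon carbide: E = 439.3, α = 4.30, σ_y = 352.0 → σ = 482 MPa, n = 0.731
Alumina ceramic has the lowest safety factor, n = 0.372.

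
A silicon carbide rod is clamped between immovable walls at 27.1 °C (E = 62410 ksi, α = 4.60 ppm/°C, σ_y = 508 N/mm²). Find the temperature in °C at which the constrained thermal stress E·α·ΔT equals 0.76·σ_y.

222 °C

E = 62410 ksi = 430.3 GPa.
σ_y = 508 N/mm² = 508.0 MPa.
E·α·ΔT = 386.1 MPa ⇒ ΔT = 386.1 / (430.3×10³ × 4.60×10⁻⁶) = 195.1 K.
T = 27.1 + 195.1 = 222.2 °C.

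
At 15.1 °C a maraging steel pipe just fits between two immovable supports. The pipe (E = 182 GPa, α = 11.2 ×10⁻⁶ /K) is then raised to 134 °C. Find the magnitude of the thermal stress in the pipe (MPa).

ΔT = 118.9 K. Constrained thermal stress σ = E·α·ΔT = 182.0×10³ MPa × 11.2×10⁻⁶ × 118.9 = 242 MPa (compressive).

242 MPa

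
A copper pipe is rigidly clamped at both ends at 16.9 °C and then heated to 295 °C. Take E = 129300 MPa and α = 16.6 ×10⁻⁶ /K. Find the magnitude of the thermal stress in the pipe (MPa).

597 MPa

E = 129300 MPa = 129.3 GPa.
ΔT = 278.1 K. Constrained thermal stress σ = E·α·ΔT = 129.3×10³ MPa × 16.6×10⁻⁶ × 278.1 = 597 MPa (compressive).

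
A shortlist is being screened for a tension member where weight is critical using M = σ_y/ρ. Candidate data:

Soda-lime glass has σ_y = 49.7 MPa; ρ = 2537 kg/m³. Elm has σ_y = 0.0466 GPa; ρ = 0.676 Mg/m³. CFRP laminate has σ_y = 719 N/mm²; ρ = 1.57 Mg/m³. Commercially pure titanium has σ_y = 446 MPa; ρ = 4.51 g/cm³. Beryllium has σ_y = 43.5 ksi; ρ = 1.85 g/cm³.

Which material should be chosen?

CFRP laminate

After converting to SI:
  soda-lime glass: σ_y = 49.70 MPa, ρ = 2537 kg/m³
  elm: σ_y = 46.60 MPa, ρ = 676.0 kg/m³
  CFRP laminate: σ_y = 719.0 MPa, ρ = 1570 kg/m³
  commercially pure titanium: σ_y = 446.0 MPa, ρ = 4510 kg/m³
  beryllium: σ_y = 299.9 MPa, ρ = 1850 kg/m³
  CFRP laminate: M = 458 kN·m/kg
  beryllium: M = 162 kN·m/kg
  commercially pure titanium: M = 98.9 kN·m/kg
  elm: M = 68.9 kN·m/kg
  soda-lime glass: M = 19.6 kN·m/kg
CFRP laminate ranks first.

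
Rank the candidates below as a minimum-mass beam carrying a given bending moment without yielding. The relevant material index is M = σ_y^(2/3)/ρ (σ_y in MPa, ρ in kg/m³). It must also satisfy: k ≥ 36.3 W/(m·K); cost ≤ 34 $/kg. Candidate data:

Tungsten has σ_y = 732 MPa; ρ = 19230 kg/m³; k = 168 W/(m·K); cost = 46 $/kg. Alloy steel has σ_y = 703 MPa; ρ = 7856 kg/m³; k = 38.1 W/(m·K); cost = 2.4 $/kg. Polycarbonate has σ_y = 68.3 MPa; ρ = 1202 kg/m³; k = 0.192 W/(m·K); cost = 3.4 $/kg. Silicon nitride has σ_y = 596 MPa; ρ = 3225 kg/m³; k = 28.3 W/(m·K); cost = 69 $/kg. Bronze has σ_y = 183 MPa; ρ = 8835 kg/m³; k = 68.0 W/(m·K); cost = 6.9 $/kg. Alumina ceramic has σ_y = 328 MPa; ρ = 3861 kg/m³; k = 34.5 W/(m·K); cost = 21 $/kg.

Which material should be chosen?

alloy steel

Screen on constraints: k ≥ 36.3 W/(m·K); cost ≤ 34 $/kg. Survivors: alloy steel, bronze.
Per-candidate index values:
  alloy steel: M = 10.1×10⁻³
  bronze: M = 3.65×10⁻³
Alloy steel ranks first.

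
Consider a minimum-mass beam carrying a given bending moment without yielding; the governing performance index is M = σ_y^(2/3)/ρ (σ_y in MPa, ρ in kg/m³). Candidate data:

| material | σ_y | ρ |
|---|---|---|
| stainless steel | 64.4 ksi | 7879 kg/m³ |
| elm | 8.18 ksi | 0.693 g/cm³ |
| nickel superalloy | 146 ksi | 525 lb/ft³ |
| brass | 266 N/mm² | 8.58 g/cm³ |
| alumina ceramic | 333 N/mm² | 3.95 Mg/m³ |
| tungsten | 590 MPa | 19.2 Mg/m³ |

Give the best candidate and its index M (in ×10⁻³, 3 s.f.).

elm, M = 21.2×10⁻³

After converting to SI:
  stainless steel: σ_y = 444.0 MPa, ρ = 7879 kg/m³
  elm: σ_y = 56.40 MPa, ρ = 693.0 kg/m³
  nickel superalloy: σ_y = 1007 MPa, ρ = 8410 kg/m³
  brass: σ_y = 266.0 MPa, ρ = 8580 kg/m³
  alumina ceramic: σ_y = 333.0 MPa, ρ = 3950 kg/m³
  tungsten: σ_y = 590.0 MPa, ρ = 19200 kg/m³
  elm: M = 21.2×10⁻³
  alumina ceramic: M = 12.2×10⁻³
  nickel superalloy: M = 11.9×10⁻³
  stainless steel: M = 7.39×10⁻³
  brass: M = 4.82×10⁻³
  tungsten: M = 3.66×10⁻³
Elm ranks first.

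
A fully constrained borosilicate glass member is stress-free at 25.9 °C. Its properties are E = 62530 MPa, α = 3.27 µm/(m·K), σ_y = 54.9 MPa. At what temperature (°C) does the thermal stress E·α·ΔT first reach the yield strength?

E = 62530 MPa = 62.53 GPa.
E·α·ΔT = 54.90 MPa ⇒ ΔT = 54.90 / (62.53×10³ × 3.27×10⁻⁶) = 268.5 K.
T = 25.9 + 268.5 = 294.4 °C.

294 °C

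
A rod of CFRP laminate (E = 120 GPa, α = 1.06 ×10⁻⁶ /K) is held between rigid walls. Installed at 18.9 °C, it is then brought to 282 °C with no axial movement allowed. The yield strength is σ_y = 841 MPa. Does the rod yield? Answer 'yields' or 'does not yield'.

ΔT = 263.1 K. Constrained thermal stress σ = E·α·ΔT = 120.0×10³ MPa × 1.06×10⁻⁶ × 263.1 = 33.5 MPa (compressive).
Compare to σ_y = 841 MPa: σ < σ_y, so it does not yield.

does not yield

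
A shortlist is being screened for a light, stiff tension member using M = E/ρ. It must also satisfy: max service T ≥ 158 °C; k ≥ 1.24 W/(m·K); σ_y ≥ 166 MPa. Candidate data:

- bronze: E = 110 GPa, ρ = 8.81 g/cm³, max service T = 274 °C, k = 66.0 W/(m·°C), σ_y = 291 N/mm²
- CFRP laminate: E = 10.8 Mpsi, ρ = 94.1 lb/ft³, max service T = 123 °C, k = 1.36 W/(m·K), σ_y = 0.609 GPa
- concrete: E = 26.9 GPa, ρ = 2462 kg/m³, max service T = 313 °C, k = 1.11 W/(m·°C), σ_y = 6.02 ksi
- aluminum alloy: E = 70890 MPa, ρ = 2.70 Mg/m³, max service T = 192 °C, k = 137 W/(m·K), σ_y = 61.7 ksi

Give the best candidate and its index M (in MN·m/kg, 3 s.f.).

Screen on constraints: max service T ≥ 158 °C; k ≥ 1.24 W/(m·K); σ_y ≥ 166 MPa. Survivors: bronze, aluminum alloy.
Convert each candidate to consistent units, then evaluate M:
  bronze: E = 110.0 GPa, ρ = 8810 kg/m³
  aluminum alloy: E = 70.89 GPa, ρ = 2700 kg/m³
  aluminum alloy: M = 26.3 MN·m/kg
  bronze: M = 12.5 MN·m/kg
Aluminum alloy ranks first.

aluminum alloy, M = 26.3 MN·m/kg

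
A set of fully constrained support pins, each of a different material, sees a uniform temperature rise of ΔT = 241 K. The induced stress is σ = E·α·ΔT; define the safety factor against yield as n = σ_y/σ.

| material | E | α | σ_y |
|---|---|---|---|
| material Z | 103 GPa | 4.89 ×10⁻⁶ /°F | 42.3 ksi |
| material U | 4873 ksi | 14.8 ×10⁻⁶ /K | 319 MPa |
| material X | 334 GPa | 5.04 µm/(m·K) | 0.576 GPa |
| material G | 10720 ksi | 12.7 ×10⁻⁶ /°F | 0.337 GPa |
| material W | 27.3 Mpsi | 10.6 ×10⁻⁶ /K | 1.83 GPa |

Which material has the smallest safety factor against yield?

material G

With everything in SI (GPa, ×10⁻⁶/K, MPa):
  material Z: E = 103.0, α = 8.80, σ_y = 291.6 → σ = 218 MPa, n = 1.33
  material U: E = 33.60, α = 14.8, σ_y = 319.0 → σ = 120 MPa, n = 2.66
  material X: E = 334.0, α = 5.04, σ_y = 576.0 → σ = 406 MPa, n = 1.42
  material G: E = 73.91, α = 22.9, σ_y = 337.0 → σ = 407 MPa, n = 0.828
  material W: E = 188.2, α = 10.6, σ_y = 1830 → σ = 481 MPa, n = 3.81
The minimum is material G at n = 0.828.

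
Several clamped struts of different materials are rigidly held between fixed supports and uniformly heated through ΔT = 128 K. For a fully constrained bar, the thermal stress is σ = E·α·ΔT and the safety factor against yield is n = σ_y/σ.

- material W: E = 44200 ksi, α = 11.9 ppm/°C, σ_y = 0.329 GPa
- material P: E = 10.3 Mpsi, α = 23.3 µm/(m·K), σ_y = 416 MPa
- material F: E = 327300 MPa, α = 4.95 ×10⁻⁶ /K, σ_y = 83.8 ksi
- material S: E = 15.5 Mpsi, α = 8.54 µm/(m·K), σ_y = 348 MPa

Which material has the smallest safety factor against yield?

Per material, after unit conversion:
  material W: E = 304.7, α = 11.9, σ_y = 329.0 → σ = 464 MPa, n = 0.709
  material P: E = 71.02, α = 23.3, σ_y = 416.0 → σ = 212 MPa, n = 1.96
  material F: E = 327.3, α = 4.95, σ_y = 577.8 → σ = 207 MPa, n = 2.79
  material S: E = 106.9, α = 8.54, σ_y = 348.0 → σ = 117 MPa, n = 2.98
The minimum is material W at n = 0.709.

material W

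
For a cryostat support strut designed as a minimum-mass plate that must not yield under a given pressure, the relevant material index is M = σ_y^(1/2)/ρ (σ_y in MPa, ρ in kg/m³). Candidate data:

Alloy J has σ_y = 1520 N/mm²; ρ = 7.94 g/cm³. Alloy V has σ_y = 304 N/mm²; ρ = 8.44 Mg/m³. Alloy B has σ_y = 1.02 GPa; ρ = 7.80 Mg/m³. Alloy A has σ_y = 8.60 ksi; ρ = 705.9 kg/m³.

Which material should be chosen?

After converting to SI:
  alloy J: σ_y = 1520 MPa, ρ = 7940 kg/m³
  alloy V: σ_y = 304.0 MPa, ρ = 8440 kg/m³
  alloy B: σ_y = 1020 MPa, ρ = 7800 kg/m³
  alloy A: σ_y = 59.29 MPa, ρ = 705.9 kg/m³
  alloy A: M = 10.9×10⁻³
  alloy J: M = 4.91×10⁻³
  alloy B: M = 4.09×10⁻³
  alloy V: M = 2.07×10⁻³
Alloy A has the largest M.

alloy A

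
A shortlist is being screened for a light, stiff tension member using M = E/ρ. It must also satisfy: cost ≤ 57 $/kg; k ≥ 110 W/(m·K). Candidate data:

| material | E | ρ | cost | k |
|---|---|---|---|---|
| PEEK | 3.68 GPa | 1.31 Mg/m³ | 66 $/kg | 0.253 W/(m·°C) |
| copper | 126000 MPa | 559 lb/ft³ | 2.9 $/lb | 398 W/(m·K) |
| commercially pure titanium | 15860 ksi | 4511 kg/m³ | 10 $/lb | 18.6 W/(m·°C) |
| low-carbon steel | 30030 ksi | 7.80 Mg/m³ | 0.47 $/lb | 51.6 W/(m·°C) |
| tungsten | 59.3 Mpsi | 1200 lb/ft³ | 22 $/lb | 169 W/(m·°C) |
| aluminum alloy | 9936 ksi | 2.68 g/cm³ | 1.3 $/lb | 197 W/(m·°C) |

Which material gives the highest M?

aluminum alloy

Screen on constraints: cost ≤ 57 $/kg; k ≥ 110 W/(m·K). Survivors: copper, tungsten, aluminum alloy.
Convert each candidate to consistent units, then evaluate M:
  copper: E = 126.0 GPa, ρ = 8954 kg/m³
  tungsten: E = 408.9 GPa, ρ = 19220 kg/m³
  aluminum alloy: E = 68.51 GPa, ρ = 2680 kg/m³
  aluminum alloy: M = 25.6 MN·m/kg
  tungsten: M = 21.3 MN·m/kg
  copper: M = 14.1 MN·m/kg
The maximum is for aluminum alloy.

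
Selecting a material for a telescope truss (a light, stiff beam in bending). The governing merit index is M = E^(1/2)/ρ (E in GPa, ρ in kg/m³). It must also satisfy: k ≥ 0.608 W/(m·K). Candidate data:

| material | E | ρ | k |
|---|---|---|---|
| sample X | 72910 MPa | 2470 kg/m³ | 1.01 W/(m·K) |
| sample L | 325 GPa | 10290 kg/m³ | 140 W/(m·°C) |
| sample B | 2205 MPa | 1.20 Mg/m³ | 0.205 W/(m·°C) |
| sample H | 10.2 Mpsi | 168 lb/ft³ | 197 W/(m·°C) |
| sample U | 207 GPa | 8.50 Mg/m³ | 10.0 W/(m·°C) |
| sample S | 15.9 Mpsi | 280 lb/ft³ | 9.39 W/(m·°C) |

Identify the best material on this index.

Screen on constraints: k ≥ 0.608 W/(m·K). Survivors: sample X, sample L, sample H, sample U, sample S.
In SI units:
  sample X: E = 72.91 GPa, ρ = 2470 kg/m³
  sample L: E = 325.0 GPa, ρ = 10290 kg/m³
  sample H: E = 70.33 GPa, ρ = 2691 kg/m³
  sample U: E = 207.0 GPa, ρ = 8500 kg/m³
  sample S: E = 109.6 GPa, ρ = 4485 kg/m³
  sample X: M = 3.46×10⁻³
  sample H: M = 3.12×10⁻³
  sample S: M = 2.33×10⁻³
  sample L: M = 1.75×10⁻³
  sample U: M = 1.69×10⁻³
Sample X ranks first.

sample X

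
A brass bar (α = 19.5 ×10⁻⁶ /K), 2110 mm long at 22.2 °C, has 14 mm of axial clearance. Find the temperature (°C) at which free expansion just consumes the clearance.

362 °C

α·L₀·ΔT = 14.0 mm ⇒ ΔT = 14.0 / (19.5×10⁻⁶ × 2110.0) = 340.3 K.
T = 22.2 + 340.3 = 362.5 °C.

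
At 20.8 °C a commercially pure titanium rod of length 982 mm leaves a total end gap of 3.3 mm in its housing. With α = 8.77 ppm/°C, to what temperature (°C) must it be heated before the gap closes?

404 °C

α·L₀·ΔT = 3.3 mm ⇒ ΔT = 3.3 / (8.77×10⁻⁶ × 982.0) = 383.2 K.
T = 20.8 + 383.2 = 404.0 °C.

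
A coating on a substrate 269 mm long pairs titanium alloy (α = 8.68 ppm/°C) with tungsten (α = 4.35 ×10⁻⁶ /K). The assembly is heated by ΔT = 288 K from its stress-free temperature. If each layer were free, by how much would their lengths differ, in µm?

335 µm

Δα = |8.68 − 4.35|×10⁻⁶/K = 4.33×10⁻⁶/K.
ΔL_mismatch = Δα·L·ΔT = 4.33×10⁻⁶ × 269.0 mm × 288.0 K = 335 µm.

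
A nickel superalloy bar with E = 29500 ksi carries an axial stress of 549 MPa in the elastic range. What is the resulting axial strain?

E = 29500 ksi = 203.4 GPa = 203400 MPa.
ε = σ/E = 549 / 203400 = 2.70×10⁻³.

2.70×10⁻³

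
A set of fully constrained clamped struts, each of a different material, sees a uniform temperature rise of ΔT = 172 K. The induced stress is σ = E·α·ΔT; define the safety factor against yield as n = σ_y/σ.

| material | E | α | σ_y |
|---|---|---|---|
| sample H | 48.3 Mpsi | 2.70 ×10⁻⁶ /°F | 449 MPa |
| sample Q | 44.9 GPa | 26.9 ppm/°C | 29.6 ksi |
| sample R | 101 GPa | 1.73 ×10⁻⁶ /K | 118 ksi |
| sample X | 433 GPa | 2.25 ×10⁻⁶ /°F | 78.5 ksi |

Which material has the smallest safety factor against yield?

Per material, after unit conversion:
  sample H: E = 333.0, α = 4.86, σ_y = 449.0 → σ = 278 MPa, n = 1.61
  sample Q: E = 44.90, α = 26.9, σ_y = 204.1 → σ = 208 MPa, n = 0.982
  sample R: E = 101.0, α = 1.73, σ_y = 813.6 → σ = 30.1 MPa, n = 27.1
  sample X: E = 433.0, α = 4.05, σ_y = 541.2 → σ = 302 MPa, n = 1.79
The minimum is sample Q at n = 0.982.

sample Q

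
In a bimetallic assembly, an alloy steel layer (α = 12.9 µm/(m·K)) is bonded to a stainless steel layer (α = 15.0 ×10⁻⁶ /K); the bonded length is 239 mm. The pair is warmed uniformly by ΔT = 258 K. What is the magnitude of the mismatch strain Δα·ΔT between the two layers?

5.42×10⁻⁴

Δα = |12.9 − 15.0|×10⁻⁶/K = 2.10×10⁻⁶/K.
Mismatch strain = Δα·ΔT = 2.10×10⁻⁶ × 258.0 = 5.42×10⁻⁴.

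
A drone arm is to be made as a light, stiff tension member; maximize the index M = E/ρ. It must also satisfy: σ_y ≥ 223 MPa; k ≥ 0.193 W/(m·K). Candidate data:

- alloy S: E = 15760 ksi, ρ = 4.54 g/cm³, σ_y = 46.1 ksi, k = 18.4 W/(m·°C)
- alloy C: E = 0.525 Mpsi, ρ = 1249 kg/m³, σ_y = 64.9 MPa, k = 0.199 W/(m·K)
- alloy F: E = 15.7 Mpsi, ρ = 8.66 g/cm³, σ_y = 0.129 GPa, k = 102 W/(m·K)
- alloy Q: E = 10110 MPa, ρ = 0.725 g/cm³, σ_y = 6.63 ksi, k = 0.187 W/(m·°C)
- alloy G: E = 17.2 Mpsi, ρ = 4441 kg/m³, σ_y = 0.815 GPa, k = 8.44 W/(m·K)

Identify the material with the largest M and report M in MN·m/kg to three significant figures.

alloy G, M = 26.7 MN·m/kg

Screen on constraints: σ_y ≥ 223 MPa; k ≥ 0.193 W/(m·K). Survivors: alloy S, alloy G.
Convert each candidate to consistent units, then evaluate M:
  alloy S: E = 108.7 GPa, ρ = 4540 kg/m³
  alloy G: E = 118.6 GPa, ρ = 4441 kg/m³
  alloy G: M = 26.7 MN·m/kg
  alloy S: M = 23.9 MN·m/kg
Highest index: alloy G.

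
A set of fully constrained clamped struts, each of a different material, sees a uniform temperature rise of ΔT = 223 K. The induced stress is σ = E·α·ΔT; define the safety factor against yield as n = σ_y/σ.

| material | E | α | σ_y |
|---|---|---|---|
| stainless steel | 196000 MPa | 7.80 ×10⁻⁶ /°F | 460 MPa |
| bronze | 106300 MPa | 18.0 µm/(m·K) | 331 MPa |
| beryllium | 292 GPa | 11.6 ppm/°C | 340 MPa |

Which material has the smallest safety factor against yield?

beryllium

In consistent units (E in GPa, α in ×10⁻⁶/K, σ_y in MPa):
  stainless steel: E = 196.0, α = 14.0, σ_y = 460.0 → σ = 614 MPa, n = 0.750
  bronze: E = 106.3, α = 18.0, σ_y = 331.0 → σ = 427 MPa, n = 0.776
  beryllium: E = 292.0, α = 11.6, σ_y = 340.0 → σ = 755 MPa, n = 0.450
Beryllium has the lowest safety factor, n = 0.450.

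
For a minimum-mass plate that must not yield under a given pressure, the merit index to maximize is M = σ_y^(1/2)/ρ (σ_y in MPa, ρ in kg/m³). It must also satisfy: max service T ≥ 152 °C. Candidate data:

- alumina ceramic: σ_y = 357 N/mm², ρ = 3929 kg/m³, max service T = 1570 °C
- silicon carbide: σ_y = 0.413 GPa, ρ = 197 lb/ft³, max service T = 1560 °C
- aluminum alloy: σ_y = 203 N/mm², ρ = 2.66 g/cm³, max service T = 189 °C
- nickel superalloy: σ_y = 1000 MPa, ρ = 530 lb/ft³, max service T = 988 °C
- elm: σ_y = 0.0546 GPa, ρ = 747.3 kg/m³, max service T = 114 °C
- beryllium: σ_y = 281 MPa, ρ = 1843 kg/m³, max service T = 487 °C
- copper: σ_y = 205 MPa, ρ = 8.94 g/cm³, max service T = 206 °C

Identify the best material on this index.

Screen on constraints: max service T ≥ 152 °C. Survivors: alumina ceramic, silicon carbide, aluminum alloy, nickel superalloy, beryllium, copper.
Convert each candidate to consistent units, then evaluate M:
  alumina ceramic: σ_y = 357.0 MPa, ρ = 3929 kg/m³
  silicon carbide: σ_y = 413.0 MPa, ρ = 3156 kg/m³
  aluminum alloy: σ_y = 203.0 MPa, ρ = 2660 kg/m³
  nickel superalloy: σ_y = 1000 MPa, ρ = 8490 kg/m³
  beryllium: σ_y = 281.0 MPa, ρ = 1843 kg/m³
  copper: σ_y = 205.0 MPa, ρ = 8940 kg/m³
  beryllium: M = 9.10×10⁻³
  silicon carbide: M = 6.44×10⁻³
  aluminum alloy: M = 5.36×10⁻³
  alumina ceramic: M = 4.81×10⁻³
  nickel superalloy: M = 3.72×10⁻³
  copper: M = 1.60×10⁻³
Beryllium has the largest M.

beryllium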